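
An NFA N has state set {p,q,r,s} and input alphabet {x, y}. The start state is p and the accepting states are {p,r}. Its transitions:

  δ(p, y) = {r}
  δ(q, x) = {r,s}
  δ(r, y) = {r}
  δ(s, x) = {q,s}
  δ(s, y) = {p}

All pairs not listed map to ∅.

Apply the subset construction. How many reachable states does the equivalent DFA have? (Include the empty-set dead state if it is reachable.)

3

Start state of the DFA: {p}.
{p} --x--> ∅  [new]
{p} --y--> {r}  [new]
∅ --x--> ∅  [seen]
∅ --y--> ∅  [seen]
{r} --x--> ∅  [seen]
{r} --y--> {r}  [seen]
Reachable DFA states: {p}, ∅, {r}.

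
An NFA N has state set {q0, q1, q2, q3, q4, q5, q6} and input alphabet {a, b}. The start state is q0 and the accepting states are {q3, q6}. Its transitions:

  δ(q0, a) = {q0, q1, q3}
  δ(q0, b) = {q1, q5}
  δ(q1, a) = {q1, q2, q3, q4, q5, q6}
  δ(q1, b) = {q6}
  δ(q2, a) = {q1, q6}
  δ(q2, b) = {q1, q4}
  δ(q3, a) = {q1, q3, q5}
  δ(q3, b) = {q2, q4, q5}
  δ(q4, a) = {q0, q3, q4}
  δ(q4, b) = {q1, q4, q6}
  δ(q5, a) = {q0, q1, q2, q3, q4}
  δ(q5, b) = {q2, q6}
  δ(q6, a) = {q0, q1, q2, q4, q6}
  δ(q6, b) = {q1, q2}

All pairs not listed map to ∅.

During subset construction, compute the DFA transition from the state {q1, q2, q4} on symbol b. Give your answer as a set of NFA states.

{q1, q4, q6}

δ(q1,b) = {q6}; δ(q2,b) = {q1, q4}; δ(q4,b) = {q1, q4, q6}.
Union: {q1, q4, q6}.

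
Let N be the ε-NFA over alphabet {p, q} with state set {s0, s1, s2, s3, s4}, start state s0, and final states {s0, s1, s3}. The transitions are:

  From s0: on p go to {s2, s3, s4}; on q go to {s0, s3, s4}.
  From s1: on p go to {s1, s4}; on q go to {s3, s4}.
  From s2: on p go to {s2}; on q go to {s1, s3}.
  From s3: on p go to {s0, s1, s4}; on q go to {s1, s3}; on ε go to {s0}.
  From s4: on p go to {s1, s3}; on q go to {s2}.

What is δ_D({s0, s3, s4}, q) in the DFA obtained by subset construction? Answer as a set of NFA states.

δ(s0,q) = {s0, s3, s4}; δ(s3,q) = {s1, s3}; δ(s4,q) = {s2}.
Union: {s0, s1, s2, s3, s4}.

{s0, s1, s2, s3, s4}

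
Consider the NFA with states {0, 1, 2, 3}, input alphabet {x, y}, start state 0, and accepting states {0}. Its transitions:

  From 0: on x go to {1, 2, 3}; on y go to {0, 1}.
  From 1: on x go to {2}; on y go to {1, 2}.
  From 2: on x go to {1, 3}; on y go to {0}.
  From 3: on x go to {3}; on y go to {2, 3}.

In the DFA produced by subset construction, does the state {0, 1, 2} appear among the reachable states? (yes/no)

Start state of the DFA: {0}.
{0} --x--> {1, 2, 3}  [new]
{0} --y--> {0, 1}  [new]
{1, 2, 3} --x--> {1, 2, 3}  [seen]
{1, 2, 3} --y--> {0, 1, 2, 3}  [new]
{0, 1} --x--> {1, 2, 3}  [seen]
{0, 1} --y--> {0, 1, 2}  [new]
{0, 1, 2, 3} --x--> {1, 2, 3}  [seen]
{0, 1, 2, 3} --y--> {0, 1, 2, 3}  [seen]
{0, 1, 2} --x--> {1, 2, 3}  [seen]
{0, 1, 2} --y--> {0, 1, 2}  [seen]
Reachable DFA states: {0}, {1, 2, 3}, {0, 1}, {0, 1, 2, 3}, {0, 1, 2}.
{0, 1, 2} is among them.

yes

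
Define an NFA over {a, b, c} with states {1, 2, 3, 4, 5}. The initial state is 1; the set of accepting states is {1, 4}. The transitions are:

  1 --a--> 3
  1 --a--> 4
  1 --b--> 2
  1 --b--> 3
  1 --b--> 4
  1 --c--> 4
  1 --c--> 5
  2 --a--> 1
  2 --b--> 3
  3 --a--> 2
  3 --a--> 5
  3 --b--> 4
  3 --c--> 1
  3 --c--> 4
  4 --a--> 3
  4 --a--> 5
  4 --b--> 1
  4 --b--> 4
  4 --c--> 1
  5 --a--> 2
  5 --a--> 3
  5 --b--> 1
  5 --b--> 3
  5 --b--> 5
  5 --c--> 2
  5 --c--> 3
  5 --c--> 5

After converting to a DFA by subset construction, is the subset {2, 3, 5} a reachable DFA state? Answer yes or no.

Start state of the DFA: {1}.
{1} --a--> {3, 4}  [new]
{1} --b--> {2, 3, 4}  [new]
{1} --c--> {4, 5}  [new]
{3, 4} --a--> {2, 3, 5}  [new]
{3, 4} --b--> {1, 4}  [new]
{3, 4} --c--> {1, 4}  [seen]
{2, 3, 4} --a--> {1, 2, 3, 5}  [new]
{2, 3, 4} --b--> {1, 3, 4}  [new]
{2, 3, 4} --c--> {1, 4}  [seen]
{4, 5} --a--> {2, 3, 5}  [seen]
{4, 5} --b--> {1, 3, 4, 5}  [new]
{4, 5} --c--> {1, 2, 3, 5}  [seen]
{2, 3, 5} --a--> {1, 2, 3, 5}  [seen]
{2, 3, 5} --b--> {1, 3, 4, 5}  [seen]
{2, 3, 5} --c--> {1, 2, 3, 4, 5}  [new]
{1, 4} --a--> {3, 4, 5}  [new]
{1, 4} --b--> {1, 2, 3, 4}  [new]
{1, 4} --c--> {1, 4, 5}  [new]
{1, 2, 3, 5} --a--> {1, 2, 3, 4, 5}  [seen]
{1, 2, 3, 5} --b--> {1, 2, 3, 4, 5}  [seen]
{1, 2, 3, 5} --c--> {1, 2, 3, 4, 5}  [seen]
{1, 3, 4} --a--> {2, 3, 4, 5}  [new]
{1, 3, 4} --b--> {1, 2, 3, 4}  [seen]
{1, 3, 4} --c--> {1, 4, 5}  [seen]
{1, 3, 4, 5} --a--> {2, 3, 4, 5}  [seen]
{1, 3, 4, 5} --b--> {1, 2, 3, 4, 5}  [seen]
{1, 3, 4, 5} --c--> {1, 2, 3, 4, 5}  [seen]
{1, 2, 3, 4, 5} --a--> {1, 2, 3, 4, 5}  [seen]
{1, 2, 3, 4, 5} --b--> {1, 2, 3, 4, 5}  [seen]
{1, 2, 3, 4, 5} --c--> {1, 2, 3, 4, 5}  [seen]
{3, 4, 5} --a--> {2, 3, 5}  [seen]
{3, 4, 5} --b--> {1, 3, 4, 5}  [seen]
{3, 4, 5} --c--> {1, 2, 3, 4, 5}  [seen]
{1, 2, 3, 4} --a--> {1, 2, 3, 4, 5}  [seen]
{1, 2, 3, 4} --b--> {1, 2, 3, 4}  [seen]
{1, 2, 3, 4} --c--> {1, 4, 5}  [seen]
{1, 4, 5} --a--> {2, 3, 4, 5}  [seen]
{1, 4, 5} --b--> {1, 2, 3, 4, 5}  [seen]
{1, 4, 5} --c--> {1, 2, 3, 4, 5}  [seen]
{2, 3, 4, 5} --a--> {1, 2, 3, 5}  [seen]
{2, 3, 4, 5} --b--> {1, 3, 4, 5}  [seen]
{2, 3, 4, 5} --c--> {1, 2, 3, 4, 5}  [seen]
Reachable DFA states: {1}, {3, 4}, {2, 3, 4}, {4, 5}, {2, 3, 5}, {1, 4}, {1, 2, 3, 5}, {1, 3, 4}, {1, 3, 4, 5}, {1, 2, 3, 4, 5}, {3, 4, 5}, {1, 2, 3, 4}, {1, 4, 5}, {2, 3, 4, 5}.
{2, 3, 5} is among them.

yes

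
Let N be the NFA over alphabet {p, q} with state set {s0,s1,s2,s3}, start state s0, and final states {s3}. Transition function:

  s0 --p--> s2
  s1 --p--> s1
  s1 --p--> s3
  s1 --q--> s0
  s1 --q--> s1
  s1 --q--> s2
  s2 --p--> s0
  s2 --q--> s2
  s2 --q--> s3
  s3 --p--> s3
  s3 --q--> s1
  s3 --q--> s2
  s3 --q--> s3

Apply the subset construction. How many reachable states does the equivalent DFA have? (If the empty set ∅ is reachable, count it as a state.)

Start state of the DFA: {s0}.
{s0} --p--> {s2}  [new]
{s0} --q--> ∅  [new]
{s2} --p--> {s0}  [seen]
{s2} --q--> {s2,s3}  [new]
∅ --p--> ∅  [seen]
∅ --q--> ∅  [seen]
{s2,s3} --p--> {s0,s3}  [new]
{s2,s3} --q--> {s1,s2,s3}  [new]
{s0,s3} --p--> {s2,s3}  [seen]
{s0,s3} --q--> {s1,s2,s3}  [seen]
{s1,s2,s3} --p--> {s0,s1,s3}  [new]
{s1,s2,s3} --q--> {s0,s1,s2,s3}  [new]
{s0,s1,s3} --p--> {s1,s2,s3}  [seen]
{s0,s1,s3} --q--> {s0,s1,s2,s3}  [seen]
{s0,s1,s2,s3} --p--> {s0,s1,s2,s3}  [seen]
{s0,s1,s2,s3} --q--> {s0,s1,s2,s3}  [seen]
Reachable DFA states: {s0}, {s2}, ∅, {s2,s3}, {s0,s3}, {s1,s2,s3}, {s0,s1,s3}, {s0,s1,s2,s3}.

8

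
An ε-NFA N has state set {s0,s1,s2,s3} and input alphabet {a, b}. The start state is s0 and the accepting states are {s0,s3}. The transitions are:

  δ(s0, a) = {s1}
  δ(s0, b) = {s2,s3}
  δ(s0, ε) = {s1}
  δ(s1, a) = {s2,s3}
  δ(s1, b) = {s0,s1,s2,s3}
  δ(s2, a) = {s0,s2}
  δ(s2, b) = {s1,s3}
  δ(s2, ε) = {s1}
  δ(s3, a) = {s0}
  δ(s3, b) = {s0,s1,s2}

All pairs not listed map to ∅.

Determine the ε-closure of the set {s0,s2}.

Begin with {s0,s2}.
s0 →ε {s1}; add s1.
ε-closure = {s0,s1,s2}.

{s0,s1,s2}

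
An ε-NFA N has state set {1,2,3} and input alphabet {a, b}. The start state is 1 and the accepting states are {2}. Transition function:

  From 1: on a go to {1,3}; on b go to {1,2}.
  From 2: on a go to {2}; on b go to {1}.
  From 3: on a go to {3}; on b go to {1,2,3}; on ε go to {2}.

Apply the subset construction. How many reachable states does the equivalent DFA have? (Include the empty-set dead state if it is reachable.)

3

Start state of the DFA: {1} (ε-closure of the NFA start).
{1} --a--> {1,2,3}  [new]
{1} --b--> {1,2}  [new]
{1,2,3} --a--> {1,2,3}  [seen]
{1,2,3} --b--> {1,2,3}  [seen]
{1,2} --a--> {1,2,3}  [seen]
{1,2} --b--> {1,2}  [seen]
Reachable DFA states: {1}, {1,2,3}, {1,2}.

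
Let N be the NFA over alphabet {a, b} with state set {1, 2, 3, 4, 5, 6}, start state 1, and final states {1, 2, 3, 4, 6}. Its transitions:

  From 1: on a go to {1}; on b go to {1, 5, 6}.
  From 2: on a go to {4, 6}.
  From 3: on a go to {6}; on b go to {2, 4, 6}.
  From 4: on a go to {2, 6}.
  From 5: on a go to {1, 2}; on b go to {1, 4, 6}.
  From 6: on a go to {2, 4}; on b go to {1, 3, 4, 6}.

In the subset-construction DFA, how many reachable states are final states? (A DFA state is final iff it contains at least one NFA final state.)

Start state of the DFA: {1}.
{1} --a--> {1}  [seen]
{1} --b--> {1, 5, 6}  [new]
{1, 5, 6} --a--> {1, 2, 4}  [new]
{1, 5, 6} --b--> {1, 3, 4, 5, 6}  [new]
{1, 2, 4} --a--> {1, 2, 4, 6}  [new]
{1, 2, 4} --b--> {1, 5, 6}  [seen]
{1, 3, 4, 5, 6} --a--> {1, 2, 4, 6}  [seen]
{1, 3, 4, 5, 6} --b--> {1, 2, 3, 4, 5, 6}  [new]
{1, 2, 4, 6} --a--> {1, 2, 4, 6}  [seen]
{1, 2, 4, 6} --b--> {1, 3, 4, 5, 6}  [seen]
{1, 2, 3, 4, 5, 6} --a--> {1, 2, 4, 6}  [seen]
{1, 2, 3, 4, 5, 6} --b--> {1, 2, 3, 4, 5, 6}  [seen]
Reachable DFA states: {1}, {1, 5, 6}, {1, 2, 4}, {1, 3, 4, 5, 6}, {1, 2, 4, 6}, {1, 2, 3, 4, 5, 6}.
Accepting DFA states (contain an NFA accepting state): {1}, {1, 5, 6}, {1, 2, 4}, {1, 3, 4, 5, 6}, {1, 2, 4, 6}, {1, 2, 3, 4, 5, 6}.

6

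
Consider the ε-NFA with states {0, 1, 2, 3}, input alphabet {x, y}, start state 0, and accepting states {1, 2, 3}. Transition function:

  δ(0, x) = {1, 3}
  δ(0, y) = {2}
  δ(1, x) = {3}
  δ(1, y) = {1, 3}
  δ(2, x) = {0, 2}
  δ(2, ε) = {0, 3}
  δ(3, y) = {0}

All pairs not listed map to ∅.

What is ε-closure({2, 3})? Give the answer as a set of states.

{0, 2, 3}

Begin with {2, 3}.
2 →ε {0, 3}; add 0.
ε-closure = {0, 2, 3}.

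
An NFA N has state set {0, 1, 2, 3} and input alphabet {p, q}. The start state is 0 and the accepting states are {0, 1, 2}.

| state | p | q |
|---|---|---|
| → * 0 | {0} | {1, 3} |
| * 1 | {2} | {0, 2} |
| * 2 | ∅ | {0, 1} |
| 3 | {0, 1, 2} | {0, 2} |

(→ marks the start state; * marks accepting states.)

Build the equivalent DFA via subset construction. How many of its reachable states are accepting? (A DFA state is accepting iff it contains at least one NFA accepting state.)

Start state of the DFA: {0}.
{0} --p--> {0}  [seen]
{0} --q--> {1, 3}  [new]
{1, 3} --p--> {0, 1, 2}  [new]
{1, 3} --q--> {0, 2}  [new]
{0, 1, 2} --p--> {0, 2}  [seen]
{0, 1, 2} --q--> {0, 1, 2, 3}  [new]
{0, 2} --p--> {0}  [seen]
{0, 2} --q--> {0, 1, 3}  [new]
{0, 1, 2, 3} --p--> {0, 1, 2}  [seen]
{0, 1, 2, 3} --q--> {0, 1, 2, 3}  [seen]
{0, 1, 3} --p--> {0, 1, 2}  [seen]
{0, 1, 3} --q--> {0, 1, 2, 3}  [seen]
Reachable DFA states: {0}, {1, 3}, {0, 1, 2}, {0, 2}, {0, 1, 2, 3}, {0, 1, 3}.
Accepting DFA states (contain an NFA accepting state): {0}, {1, 3}, {0, 1, 2}, {0, 2}, {0, 1, 2, 3}, {0, 1, 3}.

6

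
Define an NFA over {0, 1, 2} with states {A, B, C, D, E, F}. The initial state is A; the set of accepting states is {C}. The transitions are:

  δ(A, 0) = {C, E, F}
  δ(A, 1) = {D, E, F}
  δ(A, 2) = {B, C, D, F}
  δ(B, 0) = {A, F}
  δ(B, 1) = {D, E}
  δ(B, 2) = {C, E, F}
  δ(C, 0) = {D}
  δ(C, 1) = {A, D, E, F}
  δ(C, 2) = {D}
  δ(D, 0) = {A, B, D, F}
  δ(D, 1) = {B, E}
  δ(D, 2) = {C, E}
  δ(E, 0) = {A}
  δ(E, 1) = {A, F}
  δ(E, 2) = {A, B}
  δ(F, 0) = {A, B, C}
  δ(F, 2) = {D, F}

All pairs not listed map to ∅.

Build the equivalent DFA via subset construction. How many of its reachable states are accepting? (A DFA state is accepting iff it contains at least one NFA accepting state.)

Start state of the DFA: {A}.
{A} --0--> {C, E, F}  [new]
{A} --1--> {D, E, F}  [new]
{A} --2--> {B, C, D, F}  [new]
{C, E, F} --0--> {A, B, C, D}  [new]
{C, E, F} --1--> {A, D, E, F}  [new]
{C, E, F} --2--> {A, B, D, F}  [new]
{D, E, F} --0--> {A, B, C, D, F}  [new]
{D, E, F} --1--> {A, B, E, F}  [new]
{D, E, F} --2--> {A, B, C, D, E, F}  [new]
{B, C, D, F} --0--> {A, B, C, D, F}  [seen]
{B, C, D, F} --1--> {A, B, D, E, F}  [new]
{B, C, D, F} --2--> {C, D, E, F}  [new]
{A, B, C, D} --0--> {A, B, C, D, E, F}  [seen]
{A, B, C, D} --1--> {A, B, D, E, F}  [seen]
{A, B, C, D} --2--> {B, C, D, E, F}  [new]
{A, D, E, F} --0--> {A, B, C, D, E, F}  [seen]
{A, D, E, F} --1--> {A, B, D, E, F}  [seen]
{A, D, E, F} --2--> {A, B, C, D, E, F}  [seen]
{A, B, D, F} --0--> {A, B, C, D, E, F}  [seen]
{A, B, D, F} --1--> {B, D, E, F}  [new]
{A, B, D, F} --2--> {B, C, D, E, F}  [seen]
{A, B, C, D, F} --0--> {A, B, C, D, E, F}  [seen]
{A, B, C, D, F} --1--> {A, B, D, E, F}  [seen]
{A, B, C, D, F} --2--> {B, C, D, E, F}  [seen]
{A, B, E, F} --0--> {A, B, C, E, F}  [new]
{A, B, E, F} --1--> {A, D, E, F}  [seen]
{A, B, E, F} --2--> {A, B, C, D, E, F}  [seen]
{A, B, C, D, E, F} --0--> {A, B, C, D, E, F}  [seen]
{A, B, C, D, E, F} --1--> {A, B, D, E, F}  [seen]
{A, B, C, D, E, F} --2--> {A, B, C, D, E, F}  [seen]
{A, B, D, E, F} --0--> {A, B, C, D, E, F}  [seen]
{A, B, D, E, F} --1--> {A, B, D, E, F}  [seen]
{A, B, D, E, F} --2--> {A, B, C, D, E, F}  [seen]
{C, D, E, F} --0--> {A, B, C, D, F}  [seen]
{C, D, E, F} --1--> {A, B, D, E, F}  [seen]
{C, D, E, F} --2--> {A, B, C, D, E, F}  [seen]
{B, C, D, E, F} --0--> {A, B, C, D, F}  [seen]
{B, C, D, E, F} --1--> {A, B, D, E, F}  [seen]
{B, C, D, E, F} --2--> {A, B, C, D, E, F}  [seen]
{B, D, E, F} --0--> {A, B, C, D, F}  [seen]
{B, D, E, F} --1--> {A, B, D, E, F}  [seen]
{B, D, E, F} --2--> {A, B, C, D, E, F}  [seen]
{A, B, C, E, F} --0--> {A, B, C, D, E, F}  [seen]
{A, B, C, E, F} --1--> {A, D, E, F}  [seen]
{A, B, C, E, F} --2--> {A, B, C, D, E, F}  [seen]
Reachable DFA states: {A}, {C, E, F}, {D, E, F}, {B, C, D, F}, {A, B, C, D}, {A, D, E, F}, {A, B, D, F}, {A, B, C, D, F}, {A, B, E, F}, {A, B, C, D, E, F}, {A, B, D, E, F}, {C, D, E, F}, {B, C, D, E, F}, {B, D, E, F}, {A, B, C, E, F}.
Accepting DFA states (contain an NFA accepting state): {C, E, F}, {B, C, D, F}, {A, B, C, D}, {A, B, C, D, F}, {A, B, C, D, E, F}, {C, D, E, F}, {B, C, D, E, F}, {A, B, C, E, F}.

8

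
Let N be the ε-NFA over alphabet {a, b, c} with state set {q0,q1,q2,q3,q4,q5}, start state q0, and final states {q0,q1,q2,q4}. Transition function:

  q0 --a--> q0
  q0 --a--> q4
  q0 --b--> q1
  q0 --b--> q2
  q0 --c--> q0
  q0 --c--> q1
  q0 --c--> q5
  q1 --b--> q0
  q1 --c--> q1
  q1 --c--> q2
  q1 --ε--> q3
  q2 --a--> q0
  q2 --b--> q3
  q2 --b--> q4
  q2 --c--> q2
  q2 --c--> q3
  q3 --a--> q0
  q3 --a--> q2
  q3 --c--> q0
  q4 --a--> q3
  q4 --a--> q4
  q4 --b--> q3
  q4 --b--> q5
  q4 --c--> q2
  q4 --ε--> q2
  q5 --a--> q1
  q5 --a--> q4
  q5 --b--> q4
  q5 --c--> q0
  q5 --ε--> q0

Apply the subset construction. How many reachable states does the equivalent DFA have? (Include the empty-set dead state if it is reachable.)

12

Start state of the DFA: {q0} (ε-closure of the NFA start).
{q0} --a--> {q0,q2,q4}  [new]
{q0} --b--> {q1,q2,q3}  [new]
{q0} --c--> {q0,q1,q3,q5}  [new]
{q0,q2,q4} --a--> {q0,q2,q3,q4}  [new]
{q0,q2,q4} --b--> {q0,q1,q2,q3,q4,q5}  [new]
{q0,q2,q4} --c--> {q0,q1,q2,q3,q5}  [new]
{q1,q2,q3} --a--> {q0,q2}  [new]
{q1,q2,q3} --b--> {q0,q2,q3,q4}  [seen]
{q1,q2,q3} --c--> {q0,q1,q2,q3}  [new]
{q0,q1,q3,q5} --a--> {q0,q1,q2,q3,q4}  [new]
{q0,q1,q3,q5} --b--> {q0,q1,q2,q3,q4}  [seen]
{q0,q1,q3,q5} --c--> {q0,q1,q2,q3,q5}  [seen]
{q0,q2,q3,q4} --a--> {q0,q2,q3,q4}  [seen]
{q0,q2,q3,q4} --b--> {q0,q1,q2,q3,q4,q5}  [seen]
{q0,q2,q3,q4} --c--> {q0,q1,q2,q3,q5}  [seen]
{q0,q1,q2,q3,q4,q5} --a--> {q0,q1,q2,q3,q4}  [seen]
{q0,q1,q2,q3,q4,q5} --b--> {q0,q1,q2,q3,q4,q5}  [seen]
{q0,q1,q2,q3,q4,q5} --c--> {q0,q1,q2,q3,q5}  [seen]
{q0,q1,q2,q3,q5} --a--> {q0,q1,q2,q3,q4}  [seen]
{q0,q1,q2,q3,q5} --b--> {q0,q1,q2,q3,q4}  [seen]
{q0,q1,q2,q3,q5} --c--> {q0,q1,q2,q3,q5}  [seen]
{q0,q2} --a--> {q0,q2,q4}  [seen]
{q0,q2} --b--> {q1,q2,q3,q4}  [new]
{q0,q2} --c--> {q0,q1,q2,q3,q5}  [seen]
{q0,q1,q2,q3} --a--> {q0,q2,q4}  [seen]
{q0,q1,q2,q3} --b--> {q0,q1,q2,q3,q4}  [seen]
{q0,q1,q2,q3} --c--> {q0,q1,q2,q3,q5}  [seen]
{q0,q1,q2,q3,q4} --a--> {q0,q2,q3,q4}  [seen]
{q0,q1,q2,q3,q4} --b--> {q0,q1,q2,q3,q4,q5}  [seen]
{q0,q1,q2,q3,q4} --c--> {q0,q1,q2,q3,q5}  [seen]
{q1,q2,q3,q4} --a--> {q0,q2,q3,q4}  [seen]
{q1,q2,q3,q4} --b--> {q0,q2,q3,q4,q5}  [new]
{q1,q2,q3,q4} --c--> {q0,q1,q2,q3}  [seen]
{q0,q2,q3,q4,q5} --a--> {q0,q1,q2,q3,q4}  [seen]
{q0,q2,q3,q4,q5} --b--> {q0,q1,q2,q3,q4,q5}  [seen]
{q0,q2,q3,q4,q5} --c--> {q0,q1,q2,q3,q5}  [seen]
Reachable DFA states: {q0}, {q0,q2,q4}, {q1,q2,q3}, {q0,q1,q3,q5}, {q0,q2,q3,q4}, {q0,q1,q2,q3,q4,q5}, {q0,q1,q2,q3,q5}, {q0,q2}, {q0,q1,q2,q3}, {q0,q1,q2,q3,q4}, {q1,q2,q3,q4}, {q0,q2,q3,q4,q5}.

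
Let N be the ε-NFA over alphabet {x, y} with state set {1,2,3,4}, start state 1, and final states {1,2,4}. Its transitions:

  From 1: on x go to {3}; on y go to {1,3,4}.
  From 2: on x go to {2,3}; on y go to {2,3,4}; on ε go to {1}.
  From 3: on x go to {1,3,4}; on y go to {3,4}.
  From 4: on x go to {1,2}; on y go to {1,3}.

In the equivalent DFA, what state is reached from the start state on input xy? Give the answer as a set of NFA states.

Start: {1}.
δ(1,x) = {3}.
Union: {3}.
After x: {3}.
δ(3,y) = {3,4}.
Union: {3,4}.
After y: {3,4}.

{3,4}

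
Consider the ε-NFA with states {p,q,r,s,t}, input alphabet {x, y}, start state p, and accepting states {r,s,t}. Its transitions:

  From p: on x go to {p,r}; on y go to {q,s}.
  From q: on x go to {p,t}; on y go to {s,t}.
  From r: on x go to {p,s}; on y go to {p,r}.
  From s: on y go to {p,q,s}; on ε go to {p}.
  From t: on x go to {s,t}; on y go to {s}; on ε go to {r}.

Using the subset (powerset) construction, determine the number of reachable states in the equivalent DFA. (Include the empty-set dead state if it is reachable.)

Start state of the DFA: {p} (ε-closure of the NFA start).
{p} --x--> {p,r}  [new]
{p} --y--> {p,q,s}  [new]
{p,r} --x--> {p,r,s}  [new]
{p,r} --y--> {p,q,r,s}  [new]
{p,q,s} --x--> {p,r,t}  [new]
{p,q,s} --y--> {p,q,r,s,t}  [new]
{p,r,s} --x--> {p,r,s}  [seen]
{p,r,s} --y--> {p,q,r,s}  [seen]
{p,q,r,s} --x--> {p,r,s,t}  [new]
{p,q,r,s} --y--> {p,q,r,s,t}  [seen]
{p,r,t} --x--> {p,r,s,t}  [seen]
{p,r,t} --y--> {p,q,r,s}  [seen]
{p,q,r,s,t} --x--> {p,r,s,t}  [seen]
{p,q,r,s,t} --y--> {p,q,r,s,t}  [seen]
{p,r,s,t} --x--> {p,r,s,t}  [seen]
{p,r,s,t} --y--> {p,q,r,s}  [seen]
Reachable DFA states: {p}, {p,r}, {p,q,s}, {p,r,s}, {p,q,r,s}, {p,r,t}, {p,q,r,s,t}, {p,r,s,t}.

8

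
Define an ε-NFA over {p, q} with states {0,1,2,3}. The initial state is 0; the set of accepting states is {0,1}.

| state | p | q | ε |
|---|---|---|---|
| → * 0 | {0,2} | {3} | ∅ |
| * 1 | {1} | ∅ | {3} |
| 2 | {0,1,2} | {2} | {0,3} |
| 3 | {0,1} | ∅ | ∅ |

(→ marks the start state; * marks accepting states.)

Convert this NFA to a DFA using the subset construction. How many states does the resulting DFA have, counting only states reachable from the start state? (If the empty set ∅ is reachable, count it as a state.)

Start state of the DFA: {0} (ε-closure of the NFA start).
{0} --p--> {0,2,3}  [new]
{0} --q--> {3}  [new]
{0,2,3} --p--> {0,1,2,3}  [new]
{0,2,3} --q--> {0,2,3}  [seen]
{3} --p--> {0,1,3}  [new]
{3} --q--> ∅  [new]
{0,1,2,3} --p--> {0,1,2,3}  [seen]
{0,1,2,3} --q--> {0,2,3}  [seen]
{0,1,3} --p--> {0,1,2,3}  [seen]
{0,1,3} --q--> {3}  [seen]
∅ --p--> ∅  [seen]
∅ --q--> ∅  [seen]
Reachable DFA states: {0}, {0,2,3}, {3}, {0,1,2,3}, {0,1,3}, ∅.

6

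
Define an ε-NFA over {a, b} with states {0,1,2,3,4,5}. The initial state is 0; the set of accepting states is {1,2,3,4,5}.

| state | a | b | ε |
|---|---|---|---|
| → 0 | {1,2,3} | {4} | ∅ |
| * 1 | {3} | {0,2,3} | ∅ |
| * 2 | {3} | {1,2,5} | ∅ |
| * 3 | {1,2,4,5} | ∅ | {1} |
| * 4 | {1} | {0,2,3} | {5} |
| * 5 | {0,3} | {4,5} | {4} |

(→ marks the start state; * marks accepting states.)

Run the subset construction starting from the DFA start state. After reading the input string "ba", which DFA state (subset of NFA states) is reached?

Start: {0}.
δ(0,b) = {4}.
Union: {4}.
ε-closure gives {4,5}.
After b: {4,5}.
δ(4,a) = {1}; δ(5,a) = {0,3}.
Union: {0,1,3}.
After a: {0,1,3}.

{0,1,3}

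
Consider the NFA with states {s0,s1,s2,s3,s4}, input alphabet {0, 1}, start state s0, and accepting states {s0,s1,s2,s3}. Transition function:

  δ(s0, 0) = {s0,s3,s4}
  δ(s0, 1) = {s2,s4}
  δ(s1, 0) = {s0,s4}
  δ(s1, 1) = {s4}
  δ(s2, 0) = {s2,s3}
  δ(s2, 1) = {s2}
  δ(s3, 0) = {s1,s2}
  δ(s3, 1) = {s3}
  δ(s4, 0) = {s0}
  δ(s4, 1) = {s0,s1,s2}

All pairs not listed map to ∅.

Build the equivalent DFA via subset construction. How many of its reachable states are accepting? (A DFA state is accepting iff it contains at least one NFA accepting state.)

Start state of the DFA: {s0}.
{s0} --0--> {s0,s3,s4}  [new]
{s0} --1--> {s2,s4}  [new]
{s0,s3,s4} --0--> {s0,s1,s2,s3,s4}  [new]
{s0,s3,s4} --1--> {s0,s1,s2,s3,s4}  [seen]
{s2,s4} --0--> {s0,s2,s3}  [new]
{s2,s4} --1--> {s0,s1,s2}  [new]
{s0,s1,s2,s3,s4} --0--> {s0,s1,s2,s3,s4}  [seen]
{s0,s1,s2,s3,s4} --1--> {s0,s1,s2,s3,s4}  [seen]
{s0,s2,s3} --0--> {s0,s1,s2,s3,s4}  [seen]
{s0,s2,s3} --1--> {s2,s3,s4}  [new]
{s0,s1,s2} --0--> {s0,s2,s3,s4}  [new]
{s0,s1,s2} --1--> {s2,s4}  [seen]
{s2,s3,s4} --0--> {s0,s1,s2,s3}  [new]
{s2,s3,s4} --1--> {s0,s1,s2,s3}  [seen]
{s0,s2,s3,s4} --0--> {s0,s1,s2,s3,s4}  [seen]
{s0,s2,s3,s4} --1--> {s0,s1,s2,s3,s4}  [seen]
{s0,s1,s2,s3} --0--> {s0,s1,s2,s3,s4}  [seen]
{s0,s1,s2,s3} --1--> {s2,s3,s4}  [seen]
Reachable DFA states: {s0}, {s0,s3,s4}, {s2,s4}, {s0,s1,s2,s3,s4}, {s0,s2,s3}, {s0,s1,s2}, {s2,s3,s4}, {s0,s2,s3,s4}, {s0,s1,s2,s3}.
Accepting DFA states (contain an NFA accepting state): {s0}, {s0,s3,s4}, {s2,s4}, {s0,s1,s2,s3,s4}, {s0,s2,s3}, {s0,s1,s2}, {s2,s3,s4}, {s0,s2,s3,s4}, {s0,s1,s2,s3}.

9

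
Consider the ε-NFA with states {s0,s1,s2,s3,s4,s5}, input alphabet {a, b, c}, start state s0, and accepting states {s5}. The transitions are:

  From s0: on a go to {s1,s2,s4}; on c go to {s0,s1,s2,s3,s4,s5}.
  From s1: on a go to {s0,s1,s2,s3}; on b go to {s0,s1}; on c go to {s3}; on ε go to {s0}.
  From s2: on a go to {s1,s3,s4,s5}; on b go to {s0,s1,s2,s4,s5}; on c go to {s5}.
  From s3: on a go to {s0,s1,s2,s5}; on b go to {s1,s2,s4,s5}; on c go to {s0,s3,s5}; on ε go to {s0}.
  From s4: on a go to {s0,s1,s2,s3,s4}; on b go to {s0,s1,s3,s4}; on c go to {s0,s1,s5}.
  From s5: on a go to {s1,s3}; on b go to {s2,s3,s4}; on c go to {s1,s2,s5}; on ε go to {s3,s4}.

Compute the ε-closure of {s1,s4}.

Begin with {s1,s4}.
s1 →ε {s0}; add s0.
ε-closure = {s0,s1,s4}.

{s0,s1,s4}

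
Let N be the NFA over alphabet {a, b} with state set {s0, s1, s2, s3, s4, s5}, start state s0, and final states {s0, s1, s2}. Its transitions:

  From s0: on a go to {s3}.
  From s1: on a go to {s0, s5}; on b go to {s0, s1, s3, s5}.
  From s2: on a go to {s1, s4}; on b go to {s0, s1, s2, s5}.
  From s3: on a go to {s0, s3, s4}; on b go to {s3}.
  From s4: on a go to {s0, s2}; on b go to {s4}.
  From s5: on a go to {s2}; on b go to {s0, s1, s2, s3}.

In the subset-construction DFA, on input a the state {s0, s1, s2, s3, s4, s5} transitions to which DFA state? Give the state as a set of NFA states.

δ(s0,a) = {s3}; δ(s1,a) = {s0, s5}; δ(s2,a) = {s1, s4}; δ(s3,a) = {s0, s3, s4}; δ(s4,a) = {s0, s2}; δ(s5,a) = {s2}.
Union: {s0, s1, s2, s3, s4, s5}.

{s0, s1, s2, s3, s4, s5}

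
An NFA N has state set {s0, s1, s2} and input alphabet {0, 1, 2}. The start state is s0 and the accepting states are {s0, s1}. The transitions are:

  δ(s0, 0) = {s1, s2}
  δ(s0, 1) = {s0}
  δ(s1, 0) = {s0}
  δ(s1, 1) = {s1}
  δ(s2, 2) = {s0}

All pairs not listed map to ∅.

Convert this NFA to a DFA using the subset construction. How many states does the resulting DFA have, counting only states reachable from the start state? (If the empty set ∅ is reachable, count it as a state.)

4

Start state of the DFA: {s0}.
{s0} --0--> {s1, s2}  [new]
{s0} --1--> {s0}  [seen]
{s0} --2--> ∅  [new]
{s1, s2} --0--> {s0}  [seen]
{s1, s2} --1--> {s1}  [new]
{s1, s2} --2--> {s0}  [seen]
∅ --0--> ∅  [seen]
∅ --1--> ∅  [seen]
∅ --2--> ∅  [seen]
{s1} --0--> {s0}  [seen]
{s1} --1--> {s1}  [seen]
{s1} --2--> ∅  [seen]
Reachable DFA states: {s0}, {s1, s2}, ∅, {s1}.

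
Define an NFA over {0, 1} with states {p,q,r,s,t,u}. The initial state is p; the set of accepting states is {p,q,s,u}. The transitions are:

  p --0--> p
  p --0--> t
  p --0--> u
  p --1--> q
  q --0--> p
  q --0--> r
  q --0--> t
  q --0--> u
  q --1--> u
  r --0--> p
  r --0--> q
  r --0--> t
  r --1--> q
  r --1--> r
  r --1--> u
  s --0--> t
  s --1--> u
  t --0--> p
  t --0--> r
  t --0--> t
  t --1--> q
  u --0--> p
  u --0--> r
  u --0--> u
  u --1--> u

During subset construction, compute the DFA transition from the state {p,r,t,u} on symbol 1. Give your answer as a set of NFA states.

δ(p,1) = {q}; δ(r,1) = {q,r,u}; δ(t,1) = {q}; δ(u,1) = {u}.
Union: {q,r,u}.

{q,r,u}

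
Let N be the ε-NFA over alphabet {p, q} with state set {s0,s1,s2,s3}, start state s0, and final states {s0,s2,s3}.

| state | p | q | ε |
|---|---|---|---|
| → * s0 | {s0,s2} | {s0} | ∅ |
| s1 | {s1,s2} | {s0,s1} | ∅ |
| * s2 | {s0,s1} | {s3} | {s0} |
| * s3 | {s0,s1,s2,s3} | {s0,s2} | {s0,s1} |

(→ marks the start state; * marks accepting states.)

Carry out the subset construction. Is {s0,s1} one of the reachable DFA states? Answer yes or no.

Start state of the DFA: {s0} (ε-closure of the NFA start).
{s0} --p--> {s0,s2}  [new]
{s0} --q--> {s0}  [seen]
{s0,s2} --p--> {s0,s1,s2}  [new]
{s0,s2} --q--> {s0,s1,s3}  [new]
{s0,s1,s2} --p--> {s0,s1,s2}  [seen]
{s0,s1,s2} --q--> {s0,s1,s3}  [seen]
{s0,s1,s3} --p--> {s0,s1,s2,s3}  [new]
{s0,s1,s3} --q--> {s0,s1,s2}  [seen]
{s0,s1,s2,s3} --p--> {s0,s1,s2,s3}  [seen]
{s0,s1,s2,s3} --q--> {s0,s1,s2,s3}  [seen]
Reachable DFA states: {s0}, {s0,s2}, {s0,s1,s2}, {s0,s1,s3}, {s0,s1,s2,s3}.
{s0,s1} is not among them.

no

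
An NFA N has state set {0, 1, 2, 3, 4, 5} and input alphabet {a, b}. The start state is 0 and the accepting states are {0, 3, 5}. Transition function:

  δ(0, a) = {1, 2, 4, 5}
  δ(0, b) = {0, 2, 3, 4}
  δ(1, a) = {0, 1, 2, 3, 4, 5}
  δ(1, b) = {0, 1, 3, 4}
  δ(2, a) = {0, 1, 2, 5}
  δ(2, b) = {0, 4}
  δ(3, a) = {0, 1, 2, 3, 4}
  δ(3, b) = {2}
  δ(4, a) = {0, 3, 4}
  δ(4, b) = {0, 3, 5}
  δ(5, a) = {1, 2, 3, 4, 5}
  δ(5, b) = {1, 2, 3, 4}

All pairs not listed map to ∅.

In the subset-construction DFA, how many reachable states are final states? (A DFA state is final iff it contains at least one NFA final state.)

5

Start state of the DFA: {0}.
{0} --a--> {1, 2, 4, 5}  [new]
{0} --b--> {0, 2, 3, 4}  [new]
{1, 2, 4, 5} --a--> {0, 1, 2, 3, 4, 5}  [new]
{1, 2, 4, 5} --b--> {0, 1, 2, 3, 4, 5}  [seen]
{0, 2, 3, 4} --a--> {0, 1, 2, 3, 4, 5}  [seen]
{0, 2, 3, 4} --b--> {0, 2, 3, 4, 5}  [new]
{0, 1, 2, 3, 4, 5} --a--> {0, 1, 2, 3, 4, 5}  [seen]
{0, 1, 2, 3, 4, 5} --b--> {0, 1, 2, 3, 4, 5}  [seen]
{0, 2, 3, 4, 5} --a--> {0, 1, 2, 3, 4, 5}  [seen]
{0, 2, 3, 4, 5} --b--> {0, 1, 2, 3, 4, 5}  [seen]
Reachable DFA states: {0}, {1, 2, 4, 5}, {0, 2, 3, 4}, {0, 1, 2, 3, 4, 5}, {0, 2, 3, 4, 5}.
Accepting DFA states (contain an NFA accepting state): {0}, {1, 2, 4, 5}, {0, 2, 3, 4}, {0, 1, 2, 3, 4, 5}, {0, 2, 3, 4, 5}.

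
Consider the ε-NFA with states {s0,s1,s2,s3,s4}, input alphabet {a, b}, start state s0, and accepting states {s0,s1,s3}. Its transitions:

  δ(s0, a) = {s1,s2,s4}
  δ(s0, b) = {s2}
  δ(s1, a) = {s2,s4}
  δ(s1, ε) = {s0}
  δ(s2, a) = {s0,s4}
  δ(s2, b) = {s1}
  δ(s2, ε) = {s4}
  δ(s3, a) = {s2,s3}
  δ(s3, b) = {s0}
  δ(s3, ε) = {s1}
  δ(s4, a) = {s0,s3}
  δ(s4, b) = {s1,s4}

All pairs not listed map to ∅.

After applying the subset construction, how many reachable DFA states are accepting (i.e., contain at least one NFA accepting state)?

Start state of the DFA: {s0} (ε-closure of the NFA start).
{s0} --a--> {s0,s1,s2,s4}  [new]
{s0} --b--> {s2,s4}  [new]
{s0,s1,s2,s4} --a--> {s0,s1,s2,s3,s4}  [new]
{s0,s1,s2,s4} --b--> {s0,s1,s2,s4}  [seen]
{s2,s4} --a--> {s0,s1,s3,s4}  [new]
{s2,s4} --b--> {s0,s1,s4}  [new]
{s0,s1,s2,s3,s4} --a--> {s0,s1,s2,s3,s4}  [seen]
{s0,s1,s2,s3,s4} --b--> {s0,s1,s2,s4}  [seen]
{s0,s1,s3,s4} --a--> {s0,s1,s2,s3,s4}  [seen]
{s0,s1,s3,s4} --b--> {s0,s1,s2,s4}  [seen]
{s0,s1,s4} --a--> {s0,s1,s2,s3,s4}  [seen]
{s0,s1,s4} --b--> {s0,s1,s2,s4}  [seen]
Reachable DFA states: {s0}, {s0,s1,s2,s4}, {s2,s4}, {s0,s1,s2,s3,s4}, {s0,s1,s3,s4}, {s0,s1,s4}.
Accepting DFA states (contain an NFA accepting state): {s0}, {s0,s1,s2,s4}, {s0,s1,s2,s3,s4}, {s0,s1,s3,s4}, {s0,s1,s4}.

5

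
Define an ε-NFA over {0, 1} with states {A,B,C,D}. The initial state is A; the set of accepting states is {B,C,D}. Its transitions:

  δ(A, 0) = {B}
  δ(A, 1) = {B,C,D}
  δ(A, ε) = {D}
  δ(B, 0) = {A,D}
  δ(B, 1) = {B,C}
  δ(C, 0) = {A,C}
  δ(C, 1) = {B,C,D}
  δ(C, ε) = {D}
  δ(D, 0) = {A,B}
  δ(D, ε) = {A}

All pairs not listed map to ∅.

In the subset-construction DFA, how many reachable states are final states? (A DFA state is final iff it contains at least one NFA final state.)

3

Start state of the DFA: {A,D} (ε-closure of the NFA start).
{A,D} --0--> {A,B,D}  [new]
{A,D} --1--> {A,B,C,D}  [new]
{A,B,D} --0--> {A,B,D}  [seen]
{A,B,D} --1--> {A,B,C,D}  [seen]
{A,B,C,D} --0--> {A,B,C,D}  [seen]
{A,B,C,D} --1--> {A,B,C,D}  [seen]
Reachable DFA states: {A,D}, {A,B,D}, {A,B,C,D}.
Accepting DFA states (contain an NFA accepting state): {A,D}, {A,B,D}, {A,B,C,D}.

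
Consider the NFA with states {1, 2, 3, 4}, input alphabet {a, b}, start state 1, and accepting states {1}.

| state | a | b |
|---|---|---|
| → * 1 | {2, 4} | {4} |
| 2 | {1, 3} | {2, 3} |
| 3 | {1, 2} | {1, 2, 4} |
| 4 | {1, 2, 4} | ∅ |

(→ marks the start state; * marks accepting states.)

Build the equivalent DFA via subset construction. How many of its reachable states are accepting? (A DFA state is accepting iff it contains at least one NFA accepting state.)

Start state of the DFA: {1}.
{1} --a--> {2, 4}  [new]
{1} --b--> {4}  [new]
{2, 4} --a--> {1, 2, 3, 4}  [new]
{2, 4} --b--> {2, 3}  [new]
{4} --a--> {1, 2, 4}  [new]
{4} --b--> ∅  [new]
{1, 2, 3, 4} --a--> {1, 2, 3, 4}  [seen]
{1, 2, 3, 4} --b--> {1, 2, 3, 4}  [seen]
{2, 3} --a--> {1, 2, 3}  [new]
{2, 3} --b--> {1, 2, 3, 4}  [seen]
{1, 2, 4} --a--> {1, 2, 3, 4}  [seen]
{1, 2, 4} --b--> {2, 3, 4}  [new]
∅ --a--> ∅  [seen]
∅ --b--> ∅  [seen]
{1, 2, 3} --a--> {1, 2, 3, 4}  [seen]
{1, 2, 3} --b--> {1, 2, 3, 4}  [seen]
{2, 3, 4} --a--> {1, 2, 3, 4}  [seen]
{2, 3, 4} --b--> {1, 2, 3, 4}  [seen]
Reachable DFA states: {1}, {2, 4}, {4}, {1, 2, 3, 4}, {2, 3}, {1, 2, 4}, ∅, {1, 2, 3}, {2, 3, 4}.
Accepting DFA states (contain an NFA accepting state): {1}, {1, 2, 3, 4}, {1, 2, 4}, {1, 2, 3}.

4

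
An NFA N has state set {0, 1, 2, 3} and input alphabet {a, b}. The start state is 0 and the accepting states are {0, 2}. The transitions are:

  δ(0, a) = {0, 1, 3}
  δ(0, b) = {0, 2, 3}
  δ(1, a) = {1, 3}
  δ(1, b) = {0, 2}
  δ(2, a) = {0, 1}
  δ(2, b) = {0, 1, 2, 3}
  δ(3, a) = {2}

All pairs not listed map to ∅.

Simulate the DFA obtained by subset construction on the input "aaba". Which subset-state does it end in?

{0, 1, 2, 3}

Start: {0}.
δ(0,a) = {0, 1, 3}.
Union: {0, 1, 3}.
After a: {0, 1, 3}.
δ(0,a) = {0, 1, 3}; δ(1,a) = {1, 3}; δ(3,a) = {2}.
Union: {0, 1, 2, 3}.
After a: {0, 1, 2, 3}.
δ(0,b) = {0, 2, 3}; δ(1,b) = {0, 2}; δ(2,b) = {0, 1, 2, 3}; δ(3,b) = ∅.
Union: {0, 1, 2, 3}.
After b: {0, 1, 2, 3}.
δ(0,a) = {0, 1, 3}; δ(1,a) = {1, 3}; δ(2,a) = {0, 1}; δ(3,a) = {2}.
Union: {0, 1, 2, 3}.
After a: {0, 1, 2, 3}.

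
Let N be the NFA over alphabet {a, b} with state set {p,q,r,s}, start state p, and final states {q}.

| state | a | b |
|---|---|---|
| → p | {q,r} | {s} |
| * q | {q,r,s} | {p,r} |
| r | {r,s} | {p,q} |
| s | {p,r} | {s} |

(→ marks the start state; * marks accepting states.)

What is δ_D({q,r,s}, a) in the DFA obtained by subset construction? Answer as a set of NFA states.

{p,q,r,s}

δ(q,a) = {q,r,s}; δ(r,a) = {r,s}; δ(s,a) = {p,r}.
Union: {p,q,r,s}.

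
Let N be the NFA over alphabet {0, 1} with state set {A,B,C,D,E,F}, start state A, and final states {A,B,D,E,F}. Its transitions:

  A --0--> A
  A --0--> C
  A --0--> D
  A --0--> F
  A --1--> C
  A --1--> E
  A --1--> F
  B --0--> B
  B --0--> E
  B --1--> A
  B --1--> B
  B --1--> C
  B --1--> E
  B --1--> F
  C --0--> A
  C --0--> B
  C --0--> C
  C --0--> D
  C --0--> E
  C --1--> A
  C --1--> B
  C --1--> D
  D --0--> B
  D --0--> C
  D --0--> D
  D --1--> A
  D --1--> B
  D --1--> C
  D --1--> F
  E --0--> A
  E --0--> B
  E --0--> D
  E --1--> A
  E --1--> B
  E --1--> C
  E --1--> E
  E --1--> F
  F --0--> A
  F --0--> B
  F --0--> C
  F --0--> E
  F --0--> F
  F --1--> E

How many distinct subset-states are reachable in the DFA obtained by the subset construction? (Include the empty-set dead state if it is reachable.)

Start state of the DFA: {A}.
{A} --0--> {A,C,D,F}  [new]
{A} --1--> {C,E,F}  [new]
{A,C,D,F} --0--> {A,B,C,D,E,F}  [new]
{A,C,D,F} --1--> {A,B,C,D,E,F}  [seen]
{C,E,F} --0--> {A,B,C,D,E,F}  [seen]
{C,E,F} --1--> {A,B,C,D,E,F}  [seen]
{A,B,C,D,E,F} --0--> {A,B,C,D,E,F}  [seen]
{A,B,C,D,E,F} --1--> {A,B,C,D,E,F}  [seen]
Reachable DFA states: {A}, {A,C,D,F}, {C,E,F}, {A,B,C,D,E,F}.

4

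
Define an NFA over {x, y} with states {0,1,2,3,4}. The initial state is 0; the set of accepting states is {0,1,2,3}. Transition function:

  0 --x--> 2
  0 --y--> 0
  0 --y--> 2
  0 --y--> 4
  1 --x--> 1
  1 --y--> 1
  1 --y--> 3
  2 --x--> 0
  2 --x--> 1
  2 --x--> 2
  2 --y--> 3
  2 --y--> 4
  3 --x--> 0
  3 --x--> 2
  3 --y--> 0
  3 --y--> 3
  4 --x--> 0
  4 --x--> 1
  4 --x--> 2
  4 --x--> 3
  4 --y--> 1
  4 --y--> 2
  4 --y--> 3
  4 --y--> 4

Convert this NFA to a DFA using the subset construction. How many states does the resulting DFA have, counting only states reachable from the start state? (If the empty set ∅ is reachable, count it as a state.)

Start state of the DFA: {0}.
{0} --x--> {2}  [new]
{0} --y--> {0,2,4}  [new]
{2} --x--> {0,1,2}  [new]
{2} --y--> {3,4}  [new]
{0,2,4} --x--> {0,1,2,3}  [new]
{0,2,4} --y--> {0,1,2,3,4}  [new]
{0,1,2} --x--> {0,1,2}  [seen]
{0,1,2} --y--> {0,1,2,3,4}  [seen]
{3,4} --x--> {0,1,2,3}  [seen]
{3,4} --y--> {0,1,2,3,4}  [seen]
{0,1,2,3} --x--> {0,1,2}  [seen]
{0,1,2,3} --y--> {0,1,2,3,4}  [seen]
{0,1,2,3,4} --x--> {0,1,2,3}  [seen]
{0,1,2,3,4} --y--> {0,1,2,3,4}  [seen]
Reachable DFA states: {0}, {2}, {0,2,4}, {0,1,2}, {3,4}, {0,1,2,3}, {0,1,2,3,4}.

7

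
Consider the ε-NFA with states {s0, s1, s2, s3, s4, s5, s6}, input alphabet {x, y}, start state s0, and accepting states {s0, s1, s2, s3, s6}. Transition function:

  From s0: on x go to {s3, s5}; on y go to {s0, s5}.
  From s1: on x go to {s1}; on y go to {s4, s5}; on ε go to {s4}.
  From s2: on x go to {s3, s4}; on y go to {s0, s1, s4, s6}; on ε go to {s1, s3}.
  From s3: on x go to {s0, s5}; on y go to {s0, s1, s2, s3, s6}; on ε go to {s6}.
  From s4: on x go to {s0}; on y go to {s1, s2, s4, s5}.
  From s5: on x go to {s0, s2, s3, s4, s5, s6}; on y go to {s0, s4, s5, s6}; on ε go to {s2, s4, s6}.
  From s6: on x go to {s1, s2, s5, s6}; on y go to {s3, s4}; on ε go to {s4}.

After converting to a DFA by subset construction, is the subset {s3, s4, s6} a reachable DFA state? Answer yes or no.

Start state of the DFA: {s0} (ε-closure of the NFA start).
{s0} --x--> {s1, s2, s3, s4, s5, s6}  [new]
{s0} --y--> {s0, s1, s2, s3, s4, s5, s6}  [new]
{s1, s2, s3, s4, s5, s6} --x--> {s0, s1, s2, s3, s4, s5, s6}  [seen]
{s1, s2, s3, s4, s5, s6} --y--> {s0, s1, s2, s3, s4, s5, s6}  [seen]
{s0, s1, s2, s3, s4, s5, s6} --x--> {s0, s1, s2, s3, s4, s5, s6}  [seen]
{s0, s1, s2, s3, s4, s5, s6} --y--> {s0, s1, s2, s3, s4, s5, s6}  [seen]
Reachable DFA states: {s0}, {s1, s2, s3, s4, s5, s6}, {s0, s1, s2, s3, s4, s5, s6}.
{s3, s4, s6} is not among them.

no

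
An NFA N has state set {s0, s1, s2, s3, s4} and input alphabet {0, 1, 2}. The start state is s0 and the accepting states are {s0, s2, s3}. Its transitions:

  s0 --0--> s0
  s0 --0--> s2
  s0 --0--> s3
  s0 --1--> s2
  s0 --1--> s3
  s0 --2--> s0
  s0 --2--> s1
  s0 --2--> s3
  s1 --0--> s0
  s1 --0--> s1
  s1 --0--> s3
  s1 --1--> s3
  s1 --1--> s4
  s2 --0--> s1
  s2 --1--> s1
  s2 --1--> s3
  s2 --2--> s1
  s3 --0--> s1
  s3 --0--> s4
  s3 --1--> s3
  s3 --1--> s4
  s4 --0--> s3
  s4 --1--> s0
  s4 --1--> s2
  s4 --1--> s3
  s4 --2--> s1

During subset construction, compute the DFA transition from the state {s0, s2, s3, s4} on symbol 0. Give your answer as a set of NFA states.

δ(s0,0) = {s0, s2, s3}; δ(s2,0) = {s1}; δ(s3,0) = {s1, s4}; δ(s4,0) = {s3}.
Union: {s0, s1, s2, s3, s4}.

{s0, s1, s2, s3, s4}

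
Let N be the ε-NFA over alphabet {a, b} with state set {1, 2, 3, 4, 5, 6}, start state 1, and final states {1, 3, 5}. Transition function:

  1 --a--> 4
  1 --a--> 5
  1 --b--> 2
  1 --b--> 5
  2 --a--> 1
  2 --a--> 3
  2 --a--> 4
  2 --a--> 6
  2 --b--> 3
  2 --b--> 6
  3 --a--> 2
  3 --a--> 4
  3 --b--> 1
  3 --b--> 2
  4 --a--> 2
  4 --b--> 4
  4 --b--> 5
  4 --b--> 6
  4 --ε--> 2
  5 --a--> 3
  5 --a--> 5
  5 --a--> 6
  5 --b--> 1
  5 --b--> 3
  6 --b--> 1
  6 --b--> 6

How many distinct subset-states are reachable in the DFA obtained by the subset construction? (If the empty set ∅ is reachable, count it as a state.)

7

Start state of the DFA: {1} (ε-closure of the NFA start).
{1} --a--> {2, 4, 5}  [new]
{1} --b--> {2, 5}  [new]
{2, 4, 5} --a--> {1, 2, 3, 4, 5, 6}  [new]
{2, 4, 5} --b--> {1, 2, 3, 4, 5, 6}  [seen]
{2, 5} --a--> {1, 2, 3, 4, 5, 6}  [seen]
{2, 5} --b--> {1, 3, 6}  [new]
{1, 2, 3, 4, 5, 6} --a--> {1, 2, 3, 4, 5, 6}  [seen]
{1, 2, 3, 4, 5, 6} --b--> {1, 2, 3, 4, 5, 6}  [seen]
{1, 3, 6} --a--> {2, 4, 5}  [seen]
{1, 3, 6} --b--> {1, 2, 5, 6}  [new]
{1, 2, 5, 6} --a--> {1, 2, 3, 4, 5, 6}  [seen]
{1, 2, 5, 6} --b--> {1, 2, 3, 5, 6}  [new]
{1, 2, 3, 5, 6} --a--> {1, 2, 3, 4, 5, 6}  [seen]
{1, 2, 3, 5, 6} --b--> {1, 2, 3, 5, 6}  [seen]
Reachable DFA states: {1}, {2, 4, 5}, {2, 5}, {1, 2, 3, 4, 5, 6}, {1, 3, 6}, {1, 2, 5, 6}, {1, 2, 3, 5, 6}.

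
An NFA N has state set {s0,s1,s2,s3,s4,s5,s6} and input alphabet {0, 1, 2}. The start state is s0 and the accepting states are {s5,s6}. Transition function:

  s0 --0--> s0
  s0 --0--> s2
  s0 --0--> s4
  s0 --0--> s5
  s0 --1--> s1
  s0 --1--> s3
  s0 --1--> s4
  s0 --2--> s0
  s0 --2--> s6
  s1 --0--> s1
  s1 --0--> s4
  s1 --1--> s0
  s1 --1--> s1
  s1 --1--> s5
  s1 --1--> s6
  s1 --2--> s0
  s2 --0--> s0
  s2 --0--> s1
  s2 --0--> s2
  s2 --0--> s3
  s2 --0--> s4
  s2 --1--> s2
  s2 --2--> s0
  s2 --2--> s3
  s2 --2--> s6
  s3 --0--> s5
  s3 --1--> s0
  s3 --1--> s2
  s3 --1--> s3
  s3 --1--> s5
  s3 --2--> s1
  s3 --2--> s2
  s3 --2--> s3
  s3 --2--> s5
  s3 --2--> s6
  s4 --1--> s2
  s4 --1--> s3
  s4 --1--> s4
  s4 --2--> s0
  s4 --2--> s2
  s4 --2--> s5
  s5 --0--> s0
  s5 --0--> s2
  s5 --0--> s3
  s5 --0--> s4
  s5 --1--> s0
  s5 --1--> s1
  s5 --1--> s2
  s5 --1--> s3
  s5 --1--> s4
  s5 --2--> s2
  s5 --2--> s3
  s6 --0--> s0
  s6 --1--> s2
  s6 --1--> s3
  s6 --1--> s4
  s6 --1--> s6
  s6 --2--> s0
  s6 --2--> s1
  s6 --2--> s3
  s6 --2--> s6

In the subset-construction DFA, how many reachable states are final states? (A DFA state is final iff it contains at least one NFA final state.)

Start state of the DFA: {s0}.
{s0} --0--> {s0,s2,s4,s5}  [new]
{s0} --1--> {s1,s3,s4}  [new]
{s0} --2--> {s0,s6}  [new]
{s0,s2,s4,s5} --0--> {s0,s1,s2,s3,s4,s5}  [new]
{s0,s2,s4,s5} --1--> {s0,s1,s2,s3,s4}  [new]
{s0,s2,s4,s5} --2--> {s0,s2,s3,s5,s6}  [new]
{s1,s3,s4} --0--> {s1,s4,s5}  [new]
{s1,s3,s4} --1--> {s0,s1,s2,s3,s4,s5,s6}  [new]
{s1,s3,s4} --2--> {s0,s1,s2,s3,s5,s6}  [new]
{s0,s6} --0--> {s0,s2,s4,s5}  [seen]
{s0,s6} --1--> {s1,s2,s3,s4,s6}  [new]
{s0,s6} --2--> {s0,s1,s3,s6}  [new]
{s0,s1,s2,s3,s4,s5} --0--> {s0,s1,s2,s3,s4,s5}  [seen]
{s0,s1,s2,s3,s4,s5} --1--> {s0,s1,s2,s3,s4,s5,s6}  [seen]
{s0,s1,s2,s3,s4,s5} --2--> {s0,s1,s2,s3,s5,s6}  [seen]
{s0,s1,s2,s3,s4} --0--> {s0,s1,s2,s3,s4,s5}  [seen]
{s0,s1,s2,s3,s4} --1--> {s0,s1,s2,s3,s4,s5,s6}  [seen]
{s0,s1,s2,s3,s4} --2--> {s0,s1,s2,s3,s5,s6}  [seen]
{s0,s2,s3,s5,s6} --0--> {s0,s1,s2,s3,s4,s5}  [seen]
{s0,s2,s3,s5,s6} --1--> {s0,s1,s2,s3,s4,s5,s6}  [seen]
{s0,s2,s3,s5,s6} --2--> {s0,s1,s2,s3,s5,s6}  [seen]
{s1,s4,s5} --0--> {s0,s1,s2,s3,s4}  [seen]
{s1,s4,s5} --1--> {s0,s1,s2,s3,s4,s5,s6}  [seen]
{s1,s4,s5} --2--> {s0,s2,s3,s5}  [new]
{s0,s1,s2,s3,s4,s5,s6} --0--> {s0,s1,s2,s3,s4,s5}  [seen]
{s0,s1,s2,s3,s4,s5,s6} --1--> {s0,s1,s2,s3,s4,s5,s6}  [seen]
{s0,s1,s2,s3,s4,s5,s6} --2--> {s0,s1,s2,s3,s5,s6}  [seen]
{s0,s1,s2,s3,s5,s6} --0--> {s0,s1,s2,s3,s4,s5}  [seen]
{s0,s1,s2,s3,s5,s6} --1--> {s0,s1,s2,s3,s4,s5,s6}  [seen]
{s0,s1,s2,s3,s5,s6} --2--> {s0,s1,s2,s3,s5,s6}  [seen]
{s1,s2,s3,s4,s6} --0--> {s0,s1,s2,s3,s4,s5}  [seen]
{s1,s2,s3,s4,s6} --1--> {s0,s1,s2,s3,s4,s5,s6}  [seen]
{s1,s2,s3,s4,s6} --2--> {s0,s1,s2,s3,s5,s6}  [seen]
{s0,s1,s3,s6} --0--> {s0,s1,s2,s4,s5}  [new]
{s0,s1,s3,s6} --1--> {s0,s1,s2,s3,s4,s5,s6}  [seen]
{s0,s1,s3,s6} --2--> {s0,s1,s2,s3,s5,s6}  [seen]
{s0,s2,s3,s5} --0--> {s0,s1,s2,s3,s4,s5}  [seen]
{s0,s2,s3,s5} --1--> {s0,s1,s2,s3,s4,s5}  [seen]
{s0,s2,s3,s5} --2--> {s0,s1,s2,s3,s5,s6}  [seen]
{s0,s1,s2,s4,s5} --0--> {s0,s1,s2,s3,s4,s5}  [seen]
{s0,s1,s2,s4,s5} --1--> {s0,s1,s2,s3,s4,s5,s6}  [seen]
{s0,s1,s2,s4,s5} --2--> {s0,s2,s3,s5,s6}  [seen]
Reachable DFA states: {s0}, {s0,s2,s4,s5}, {s1,s3,s4}, {s0,s6}, {s0,s1,s2,s3,s4,s5}, {s0,s1,s2,s3,s4}, {s0,s2,s3,s5,s6}, {s1,s4,s5}, {s0,s1,s2,s3,s4,s5,s6}, {s0,s1,s2,s3,s5,s6}, {s1,s2,s3,s4,s6}, {s0,s1,s3,s6}, {s0,s2,s3,s5}, {s0,s1,s2,s4,s5}.
Accepting DFA states (contain an NFA accepting state): {s0,s2,s4,s5}, {s0,s6}, {s0,s1,s2,s3,s4,s5}, {s0,s2,s3,s5,s6}, {s1,s4,s5}, {s0,s1,s2,s3,s4,s5,s6}, {s0,s1,s2,s3,s5,s6}, {s1,s2,s3,s4,s6}, {s0,s1,s3,s6}, {s0,s2,s3,s5}, {s0,s1,s2,s4,s5}.

11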